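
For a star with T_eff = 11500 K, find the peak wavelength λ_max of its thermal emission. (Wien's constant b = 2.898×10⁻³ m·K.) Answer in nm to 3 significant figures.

λ_max = b/T = 2.898×10⁻³ / 11500 = 2.52×10^-7 m = 252.0 nm.

252 nm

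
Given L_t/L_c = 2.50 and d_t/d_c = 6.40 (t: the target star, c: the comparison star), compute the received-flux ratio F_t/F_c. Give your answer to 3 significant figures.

0.0610

F = L/(4πd²), so F_t/F_c = (L_t/L_c) / (d_t/d_c)²
= 2.50 / (6.40)² = 2.50 / 40.96 = 0.06104.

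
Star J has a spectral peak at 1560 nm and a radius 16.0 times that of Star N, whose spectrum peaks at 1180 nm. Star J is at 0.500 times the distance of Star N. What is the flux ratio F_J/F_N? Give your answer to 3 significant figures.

Wien's law: T_J/T_N = λ_N/λ_J = 1180/1560 = 0.7564.
L_J/L_N = (R_J/R_N)²(T_J/T_N)⁴ = (16.0)²(0.7564)⁴ = 83.80.
F_J/F_N = (L_J/L_N)/(d_J/d_N)² = 83.80/(0.500)² = 335.2.

335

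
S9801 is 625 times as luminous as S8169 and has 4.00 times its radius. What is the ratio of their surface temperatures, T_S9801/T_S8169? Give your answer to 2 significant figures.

2.5

L ∝ R²T⁴ gives T ∝ (L/R²)^(1/4), so
T_S9801/T_S8169 = (625 / 4.00²)^(1/4) = (39.06)^(1/4) = 2.500.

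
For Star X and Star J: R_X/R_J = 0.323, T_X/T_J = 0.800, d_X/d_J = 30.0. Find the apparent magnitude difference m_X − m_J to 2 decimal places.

L_X/L_J = (0.323)²(0.800)⁴ = 0.04273.
F_X/F_J = (L_X/L_J)/(d_X/d_J)² = 0.04273/900.0 = 4.748×10^-5.
m_X − m_J = −2.5 log₁₀(4.748×10^-5) = 10.81.

10.81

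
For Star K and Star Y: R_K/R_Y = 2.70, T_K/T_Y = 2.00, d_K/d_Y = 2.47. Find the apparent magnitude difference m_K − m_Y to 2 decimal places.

L_K/L_Y = (2.70)²(2.00)⁴ = 116.6.
F_K/F_Y = (L_K/L_Y)/(d_K/d_Y)² = 116.6/6.101 = 19.12.
m_K − m_Y = −2.5 log₁₀(19.12) = -3.20.

-3.20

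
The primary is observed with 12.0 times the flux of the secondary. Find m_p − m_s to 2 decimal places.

m_p − m_s = −2.5 log₁₀(F_p/F_s) = −2.5 log₁₀(12.0) = −2.5 × (1.079) = -2.698.

-2.70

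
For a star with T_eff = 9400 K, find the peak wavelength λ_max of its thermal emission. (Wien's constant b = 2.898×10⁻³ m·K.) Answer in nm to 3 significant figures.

308 nm

λ_max = b/T = 2.898×10⁻³ / 9400 = 3.08×10^-7 m = 308.3 nm.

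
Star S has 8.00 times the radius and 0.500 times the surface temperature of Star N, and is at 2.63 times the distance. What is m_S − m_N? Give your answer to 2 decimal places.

L_S/L_N = (8.00)²(0.500)⁴ = 4.000.
F_S/F_N = (L_S/L_N)/(d_S/d_N)² = 4.000/6.917 = 0.5783.
m_S − m_N = −2.5 log₁₀(0.5783) = 0.59.

0.59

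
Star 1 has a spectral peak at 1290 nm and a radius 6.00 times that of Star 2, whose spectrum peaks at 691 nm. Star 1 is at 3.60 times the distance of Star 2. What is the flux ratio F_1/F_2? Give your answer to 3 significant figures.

0.229

Wien's law: T_1/T_2 = λ_2/λ_1 = 691/1290 = 0.5357.
L_1/L_2 = (R_1/R_2)²(T_1/T_2)⁴ = (6.00)²(0.5357)⁴ = 2.964.
F_1/F_2 = (L_1/L_2)/(d_1/d_2)² = 2.964/(3.60)² = 0.2287.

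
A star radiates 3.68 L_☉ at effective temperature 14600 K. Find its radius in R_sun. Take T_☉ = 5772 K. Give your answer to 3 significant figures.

0.300 R_sun

R/R_☉ = √(L/L_☉) / (T/T_☉)² = √(3.68) / (2.529)²
       = 1.918 / 6.398 = 0.2998.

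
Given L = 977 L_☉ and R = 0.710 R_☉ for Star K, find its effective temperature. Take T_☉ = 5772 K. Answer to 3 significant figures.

T/T_☉ = (L/L_☉)^(1/4) / (R/R_☉)^(1/2)
T = 5772 × (977)^(1/4) / √(0.710) = 5772 × 5.591 / 0.8426 = 3.830×10^4 K.

3.83×10^4 K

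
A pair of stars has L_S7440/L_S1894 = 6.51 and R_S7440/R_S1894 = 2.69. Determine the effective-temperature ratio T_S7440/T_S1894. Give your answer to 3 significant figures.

L ∝ R²T⁴ gives T ∝ (L/R²)^(1/4), so
T_S7440/T_S1894 = (6.51 / 2.69²)^(1/4) = (0.8997)^(1/4) = 0.9739.

0.974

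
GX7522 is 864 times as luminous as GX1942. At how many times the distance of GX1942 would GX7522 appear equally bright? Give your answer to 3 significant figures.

Equal flux requires L_GX7522/d_GX7522² = L_GX1942/d_GX1942², so d_GX7522/d_GX1942 = √(L_GX7522/L_GX1942)
= √(864) = 29.39.

29.4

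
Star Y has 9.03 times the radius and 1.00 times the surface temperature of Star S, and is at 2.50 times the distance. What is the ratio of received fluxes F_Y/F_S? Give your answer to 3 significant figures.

13.0

L_Y/L_S = (R_Y/R_S)²(T_Y/T_S)⁴ = (9.03)² × (1.00)⁴ = 81.54.
F_Y/F_S = (L_Y/L_S)/(d_Y/d_S)² = 81.54 / (2.50)² = 13.05.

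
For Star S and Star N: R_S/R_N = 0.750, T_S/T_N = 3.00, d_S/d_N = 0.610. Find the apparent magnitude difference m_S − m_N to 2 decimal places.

L_S/L_N = (0.750)²(3.00)⁴ = 45.56.
F_S/F_N = (L_S/L_N)/(d_S/d_N)² = 45.56/0.3721 = 122.4.
m_S − m_N = −2.5 log₁₀(122.4) = -5.22.

-5.22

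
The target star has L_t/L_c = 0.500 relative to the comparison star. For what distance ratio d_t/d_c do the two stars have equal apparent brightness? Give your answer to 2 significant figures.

0.71

Equal flux requires L_t/d_t² = L_c/d_c², so d_t/d_c = √(L_t/L_c)
= √(0.500) = 0.7071.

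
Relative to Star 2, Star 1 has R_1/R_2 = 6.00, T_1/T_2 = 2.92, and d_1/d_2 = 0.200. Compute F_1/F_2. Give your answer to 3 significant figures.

6.54×10^4

L_1/L_2 = (R_1/R_2)²(T_1/T_2)⁴ = (6.00)² × (2.92)⁴ = 2617.
F_1/F_2 = (L_1/L_2)/(d_1/d_2)² = 2617 / (0.200)² = 6.543×10^4.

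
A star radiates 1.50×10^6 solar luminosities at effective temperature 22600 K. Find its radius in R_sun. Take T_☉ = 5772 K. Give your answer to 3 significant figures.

79.9 R_sun

R/R_☉ = √(L/L_☉) / (T/T_☉)² = √(1.50×10^6) / (3.915)²
       = 1225 / 15.33 = 79.89.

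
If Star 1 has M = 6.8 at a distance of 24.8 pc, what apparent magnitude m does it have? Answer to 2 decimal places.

8.77

m = M + 5 log₁₀(d/10 pc) = 6.8 + 5 log₁₀(24.8/10)
  = 6.8 + 5 × 0.394 = 6.8 + 1.97 = 8.77.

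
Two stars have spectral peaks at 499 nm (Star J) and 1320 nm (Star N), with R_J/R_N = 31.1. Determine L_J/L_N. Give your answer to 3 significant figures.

Wien's law gives T ∝ 1/λ_max, so T_J/T_N = λ_N/λ_J = 1320/499 = 2.645.
Then L ∝ R²T⁴ gives L_J/L_N = (31.1)² × (2.645)⁴ = 967.2 × 48.97 = 4.736×10^4.

4.74×10^4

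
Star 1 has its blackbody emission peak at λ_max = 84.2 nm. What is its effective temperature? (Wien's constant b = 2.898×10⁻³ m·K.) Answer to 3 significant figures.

3.44×10^4 K

T = b/λ_max = 2.898×10⁻³ / (84.2×10⁻⁹) = 3.442×10^4 K.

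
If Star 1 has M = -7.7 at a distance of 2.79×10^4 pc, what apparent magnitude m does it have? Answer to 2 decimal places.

m = M + 5 log₁₀(d/10 pc) = -7.7 + 5 log₁₀(2.79×10^4/10)
  = -7.7 + 5 × 3.446 = -7.7 + 17.23 = 9.53.

9.53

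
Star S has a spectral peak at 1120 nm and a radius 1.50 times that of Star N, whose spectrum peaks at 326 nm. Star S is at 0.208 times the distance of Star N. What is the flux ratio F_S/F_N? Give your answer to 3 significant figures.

0.373

Wien's law: T_S/T_N = λ_N/λ_S = 326/1120 = 0.2911.
L_S/L_N = (R_S/R_N)²(T_S/T_N)⁴ = (1.50)²(0.2911)⁴ = 0.01615.
F_S/F_N = (L_S/L_N)/(d_S/d_N)² = 0.01615/(0.208)² = 0.3733.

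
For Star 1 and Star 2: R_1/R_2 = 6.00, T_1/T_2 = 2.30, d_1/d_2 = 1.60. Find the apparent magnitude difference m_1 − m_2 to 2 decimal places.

L_1/L_2 = (6.00)²(2.30)⁴ = 1007.
F_1/F_2 = (L_1/L_2)/(d_1/d_2)² = 1007/2.560 = 393.5.
m_1 − m_2 = −2.5 log₁₀(393.5) = -6.49.

-6.49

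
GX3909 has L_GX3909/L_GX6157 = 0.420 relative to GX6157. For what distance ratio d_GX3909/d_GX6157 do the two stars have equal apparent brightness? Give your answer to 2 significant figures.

Equal flux requires L_GX3909/d_GX3909² = L_GX6157/d_GX6157², so d_GX3909/d_GX6157 = √(L_GX3909/L_GX6157)
= √(0.420) = 0.6481.

0.65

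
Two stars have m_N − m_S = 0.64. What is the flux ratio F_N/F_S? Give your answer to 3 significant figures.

F_N/F_S = 10^(−(m_N − m_S)/2.5) = 10^(-0.64/2.5) = 10^-0.256 = 0.5546.

0.555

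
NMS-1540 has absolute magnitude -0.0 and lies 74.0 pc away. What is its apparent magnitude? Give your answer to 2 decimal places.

4.35

m = M + 5 log₁₀(d/10 pc) = -0.0 + 5 log₁₀(74.0/10)
  = -0.0 + 5 × 0.869 = -0.0 + 4.35 = 4.35.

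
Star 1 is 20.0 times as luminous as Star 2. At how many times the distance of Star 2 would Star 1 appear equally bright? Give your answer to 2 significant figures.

Equal flux requires L_1/d_1² = L_2/d_2², so d_1/d_2 = √(L_1/L_2)
= √(20.0) = 4.472.

4.5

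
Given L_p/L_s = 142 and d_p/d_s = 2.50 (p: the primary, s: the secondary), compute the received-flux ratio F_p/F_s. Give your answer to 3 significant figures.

22.7

F = L/(4πd²), so F_p/F_s = (L_p/L_s) / (d_p/d_s)²
= 142 / (2.50)² = 142 / 6.250 = 22.72.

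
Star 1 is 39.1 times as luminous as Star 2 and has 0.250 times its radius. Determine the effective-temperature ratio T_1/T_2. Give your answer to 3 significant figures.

L ∝ R²T⁴ gives T ∝ (L/R²)^(1/4), so
T_1/T_2 = (39.1 / 0.250²)^(1/4) = (625.6)^(1/4) = 5.001.

5.00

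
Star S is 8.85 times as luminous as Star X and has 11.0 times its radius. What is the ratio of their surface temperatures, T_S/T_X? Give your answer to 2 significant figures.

0.52

L ∝ R²T⁴ gives T ∝ (L/R²)^(1/4), so
T_S/T_X = (8.85 / 11.0²)^(1/4) = (0.07314)^(1/4) = 0.5200.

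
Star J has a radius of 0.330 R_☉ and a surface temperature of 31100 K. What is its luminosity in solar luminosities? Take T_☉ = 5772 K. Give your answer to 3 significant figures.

91.8 solar luminosities

L/L_☉ = (R/R_☉)² (T/T_☉)⁴ = (0.330)² × (31100/5772)⁴
       = 0.1089 × (5.388)⁴ = 0.1089 × 842.8 = 91.78.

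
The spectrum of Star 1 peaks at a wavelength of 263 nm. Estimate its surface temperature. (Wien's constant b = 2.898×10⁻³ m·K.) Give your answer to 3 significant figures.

1.10×10^4 K

T = b/λ_max = 2.898×10⁻³ / (263×10⁻⁹) = 1.102×10^4 K.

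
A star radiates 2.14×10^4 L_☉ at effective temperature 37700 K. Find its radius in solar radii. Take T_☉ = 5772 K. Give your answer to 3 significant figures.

3.43 solar radii

R/R_☉ = √(L/L_☉) / (T/T_☉)² = √(2.14×10^4) / (6.532)²
       = 146.3 / 42.66 = 3.429.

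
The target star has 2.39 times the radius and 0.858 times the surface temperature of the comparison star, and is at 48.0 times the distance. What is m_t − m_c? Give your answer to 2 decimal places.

7.18

L_t/L_c = (2.39)²(0.858)⁴ = 3.096.
F_t/F_c = (L_t/L_c)/(d_t/d_c)² = 3.096/2304 = 0.001344.
m_t − m_c = −2.5 log₁₀(0.001344) = 7.18.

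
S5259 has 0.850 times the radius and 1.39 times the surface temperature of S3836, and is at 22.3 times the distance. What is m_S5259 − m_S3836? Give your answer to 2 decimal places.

L_S5259/L_S3836 = (0.850)²(1.39)⁴ = 2.697.
F_S5259/F_S3836 = (L_S5259/L_S3836)/(d_S5259/d_S3836)² = 2.697/497.3 = 0.005424.
m_S5259 − m_S3836 = −2.5 log₁₀(0.005424) = 5.66.

5.66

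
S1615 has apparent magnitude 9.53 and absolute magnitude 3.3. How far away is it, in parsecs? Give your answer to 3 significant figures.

176 pc

m − M = 5 log₁₀(d/10 pc)
9.53 − (3.3) = 6.23 = 5 log₁₀(d/10)
d = 10 × 10^(6.23/5) = 10 × 10^1.246 = 176.2 pc.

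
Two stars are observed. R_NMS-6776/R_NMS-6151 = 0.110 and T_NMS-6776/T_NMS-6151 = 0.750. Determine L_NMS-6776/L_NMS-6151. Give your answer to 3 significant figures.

0.00383

From the Stefan–Boltzmann law, L ∝ R²T⁴, so
L_NMS-6776/L_NMS-6151 = (R_NMS-6776/R_NMS-6151)² (T_NMS-6776/T_NMS-6151)⁴ = (0.110)² × (0.750)⁴ = 0.01210 × 0.3164 = 0.003829.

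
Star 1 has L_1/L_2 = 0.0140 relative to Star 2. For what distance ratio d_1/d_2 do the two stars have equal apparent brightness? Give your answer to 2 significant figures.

Equal flux requires L_1/d_1² = L_2/d_2², so d_1/d_2 = √(L_1/L_2)
= √(0.0140) = 0.1183.

0.12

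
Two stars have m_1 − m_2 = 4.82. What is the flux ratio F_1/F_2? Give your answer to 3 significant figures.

F_1/F_2 = 10^(−(m_1 − m_2)/2.5) = 10^(-4.82/2.5) = 10^-1.928 = 0.01180.

0.0118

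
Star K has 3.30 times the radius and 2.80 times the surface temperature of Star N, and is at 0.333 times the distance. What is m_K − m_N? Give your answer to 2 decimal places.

-9.45

L_K/L_N = (3.30)²(2.80)⁴ = 669.4.
F_K/F_N = (L_K/L_N)/(d_K/d_N)² = 669.4/0.1109 = 6036.
m_K − m_N = −2.5 log₁₀(6036) = -9.45.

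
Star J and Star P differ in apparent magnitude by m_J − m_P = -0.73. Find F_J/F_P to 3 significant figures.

F_J/F_P = 10^(−(m_J − m_P)/2.5) = 10^(0.73/2.5) = 10^0.292 = 1.959.

1.96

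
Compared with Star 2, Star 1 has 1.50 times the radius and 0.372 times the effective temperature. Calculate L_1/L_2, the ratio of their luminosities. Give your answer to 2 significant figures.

0.043

From the Stefan–Boltzmann law, L ∝ R²T⁴, so
L_1/L_2 = (R_1/R_2)² (T_1/T_2)⁴ = (1.50)² × (0.372)⁴ = 2.250 × 0.01915 = 0.04309.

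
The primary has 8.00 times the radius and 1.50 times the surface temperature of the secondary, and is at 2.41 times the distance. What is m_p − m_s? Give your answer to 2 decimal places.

L_p/L_s = (8.00)²(1.50)⁴ = 324.0.
F_p/F_s = (L_p/L_s)/(d_p/d_s)² = 324.0/5.808 = 55.78.
m_p − m_s = −2.5 log₁₀(55.78) = -4.37.

-4.37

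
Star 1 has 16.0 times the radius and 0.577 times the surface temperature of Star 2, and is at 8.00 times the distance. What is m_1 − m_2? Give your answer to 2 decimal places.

0.88

L_1/L_2 = (16.0)²(0.577)⁴ = 28.38.
F_1/F_2 = (L_1/L_2)/(d_1/d_2)² = 28.38/64.00 = 0.4434.
m_1 − m_2 = −2.5 log₁₀(0.4434) = 0.88.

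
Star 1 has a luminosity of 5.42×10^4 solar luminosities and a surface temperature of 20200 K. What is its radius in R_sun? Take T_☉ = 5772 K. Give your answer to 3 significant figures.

19.0 R_sun

R/R_☉ = √(L/L_☉) / (T/T_☉)² = √(5.42×10^4) / (3.500)²
       = 232.8 / 12.25 = 19.01.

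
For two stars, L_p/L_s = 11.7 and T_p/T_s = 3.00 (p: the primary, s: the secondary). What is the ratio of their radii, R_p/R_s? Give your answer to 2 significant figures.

L ∝ R²T⁴ gives R ∝ √L / T², so
R_p/R_s = √(11.7) / (3.00)² = 3.421 / 9.000 = 0.3801.

0.38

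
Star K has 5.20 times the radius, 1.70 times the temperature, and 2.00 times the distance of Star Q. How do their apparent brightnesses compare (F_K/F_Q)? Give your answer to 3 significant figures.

L_K/L_Q = (R_K/R_Q)²(T_K/T_Q)⁴ = (5.20)² × (1.70)⁴ = 225.8.
F_K/F_Q = (L_K/L_Q)/(d_K/d_Q)² = 225.8 / (2.00)² = 56.46.

56.5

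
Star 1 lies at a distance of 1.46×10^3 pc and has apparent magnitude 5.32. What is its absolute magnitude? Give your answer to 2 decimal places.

M = m − 5 log₁₀(d/10 pc) = 5.32 − 5 log₁₀(1.46×10^3/10)
  = 5.32 − 5 × 2.164 = 5.32 − 10.82 = -5.50.

-5.50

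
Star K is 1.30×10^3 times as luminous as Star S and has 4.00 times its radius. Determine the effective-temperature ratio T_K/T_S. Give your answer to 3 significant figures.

L ∝ R²T⁴ gives T ∝ (L/R²)^(1/4), so
T_K/T_S = (1.30×10^3 / 4.00²)^(1/4) = (81.25)^(1/4) = 3.002.

3.00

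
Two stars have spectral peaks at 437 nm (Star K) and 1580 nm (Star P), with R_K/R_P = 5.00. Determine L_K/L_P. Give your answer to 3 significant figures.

4.27×10^3

Wien's law gives T ∝ 1/λ_max, so T_K/T_P = λ_P/λ_K = 1580/437 = 3.616.
Then L ∝ R²T⁴ gives L_K/L_P = (5.00)² × (3.616)⁴ = 25.00 × 170.9 = 4272.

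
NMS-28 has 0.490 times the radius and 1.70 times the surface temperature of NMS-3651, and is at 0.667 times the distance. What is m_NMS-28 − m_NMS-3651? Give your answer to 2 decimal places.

L_NMS-28/L_NMS-3651 = (0.490)²(1.70)⁴ = 2.005.
F_NMS-28/F_NMS-3651 = (L_NMS-28/L_NMS-3651)/(d_NMS-28/d_NMS-3651)² = 2.005/0.4449 = 4.508.
m_NMS-28 − m_NMS-3651 = −2.5 log₁₀(4.508) = -1.63.

-1.63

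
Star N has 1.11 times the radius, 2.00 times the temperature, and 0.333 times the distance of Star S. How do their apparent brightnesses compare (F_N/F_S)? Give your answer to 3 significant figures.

178

L_N/L_S = (R_N/R_S)²(T_N/T_S)⁴ = (1.11)² × (2.00)⁴ = 19.71.
F_N/F_S = (L_N/L_S)/(d_N/d_S)² = 19.71 / (0.333)² = 177.8.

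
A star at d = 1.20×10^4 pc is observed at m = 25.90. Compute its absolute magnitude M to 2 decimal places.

10.50

M = m − 5 log₁₀(d/10 pc) = 25.90 − 5 log₁₀(1.20×10^4/10)
  = 25.90 − 5 × 3.079 = 25.90 − 15.40 = 10.50.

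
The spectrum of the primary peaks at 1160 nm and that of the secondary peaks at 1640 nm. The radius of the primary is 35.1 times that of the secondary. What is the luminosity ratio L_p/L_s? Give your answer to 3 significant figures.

4.92×10^3

Wien's law gives T ∝ 1/λ_max, so T_p/T_s = λ_s/λ_p = 1640/1160 = 1.414.
Then L ∝ R²T⁴ gives L_p/L_s = (35.1)² × (1.414)⁴ = 1232 × 3.995 = 4922.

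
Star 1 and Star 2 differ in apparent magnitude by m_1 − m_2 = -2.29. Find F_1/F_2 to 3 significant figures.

8.24

F_1/F_2 = 10^(−(m_1 − m_2)/2.5) = 10^(2.29/2.5) = 10^0.916 = 8.241.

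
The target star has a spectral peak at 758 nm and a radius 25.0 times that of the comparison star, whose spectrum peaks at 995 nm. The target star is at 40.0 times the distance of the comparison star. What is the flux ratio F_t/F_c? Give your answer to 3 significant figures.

1.16

Wien's law: T_t/T_c = λ_c/λ_t = 995/758 = 1.313.
L_t/L_c = (R_t/R_c)²(T_t/T_c)⁴ = (25.0)²(1.313)⁴ = 1856.
F_t/F_c = (L_t/L_c)/(d_t/d_c)² = 1856/(40.0)² = 1.160.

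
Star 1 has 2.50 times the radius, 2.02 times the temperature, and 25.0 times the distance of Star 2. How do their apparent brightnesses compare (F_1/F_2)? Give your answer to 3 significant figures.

L_1/L_2 = (R_1/R_2)²(T_1/T_2)⁴ = (2.50)² × (2.02)⁴ = 104.1.
F_1/F_2 = (L_1/L_2)/(d_1/d_2)² = 104.1 / (25.0)² = 0.1665.

0.166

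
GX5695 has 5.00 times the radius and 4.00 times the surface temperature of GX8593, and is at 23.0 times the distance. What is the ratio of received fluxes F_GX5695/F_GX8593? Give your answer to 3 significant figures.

L_GX5695/L_GX8593 = (R_GX5695/R_GX8593)²(T_GX5695/T_GX8593)⁴ = (5.00)² × (4.00)⁴ = 6400.
F_GX5695/F_GX8593 = (L_GX5695/L_GX8593)/(d_GX5695/d_GX8593)² = 6400 / (23.0)² = 12.10.

12.1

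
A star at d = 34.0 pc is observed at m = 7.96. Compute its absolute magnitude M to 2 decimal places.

5.30

M = m − 5 log₁₀(d/10 pc) = 7.96 − 5 log₁₀(34.0/10)
  = 7.96 − 5 × 0.531 = 7.96 − 2.66 = 5.30.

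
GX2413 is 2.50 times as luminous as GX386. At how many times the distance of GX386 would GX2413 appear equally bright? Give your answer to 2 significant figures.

Equal flux requires L_GX2413/d_GX2413² = L_GX386/d_GX386², so d_GX2413/d_GX386 = √(L_GX2413/L_GX386)
= √(2.50) = 1.581.

1.6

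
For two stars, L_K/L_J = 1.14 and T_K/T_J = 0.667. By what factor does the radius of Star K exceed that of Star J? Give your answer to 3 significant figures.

2.40

L ∝ R²T⁴ gives R ∝ √L / T², so
R_K/R_J = √(1.14) / (0.667)² = 1.068 / 0.4449 = 2.400.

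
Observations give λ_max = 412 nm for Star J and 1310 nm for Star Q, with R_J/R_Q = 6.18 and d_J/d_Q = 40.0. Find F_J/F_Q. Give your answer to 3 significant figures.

Wien's law: T_J/T_Q = λ_Q/λ_J = 1310/412 = 3.180.
L_J/L_Q = (R_J/R_Q)²(T_J/T_Q)⁴ = (6.18)²(3.180)⁴ = 3904.
F_J/F_Q = (L_J/L_Q)/(d_J/d_Q)² = 3904/(40.0)² = 2.440.

2.44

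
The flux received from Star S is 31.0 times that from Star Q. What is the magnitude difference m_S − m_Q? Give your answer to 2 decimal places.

-3.73

m_S − m_Q = −2.5 log₁₀(F_S/F_Q) = −2.5 log₁₀(31.0) = −2.5 × (1.491) = -3.728.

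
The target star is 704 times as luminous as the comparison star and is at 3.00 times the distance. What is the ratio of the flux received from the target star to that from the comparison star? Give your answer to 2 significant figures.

78

F = L/(4πd²), so F_t/F_c = (L_t/L_c) / (d_t/d_c)²
= 704 / (3.00)² = 704 / 9.000 = 78.22.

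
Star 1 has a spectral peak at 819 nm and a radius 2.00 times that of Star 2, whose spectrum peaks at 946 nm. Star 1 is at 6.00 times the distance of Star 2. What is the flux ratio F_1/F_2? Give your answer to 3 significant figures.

0.198

Wien's law: T_1/T_2 = λ_2/λ_1 = 946/819 = 1.155.
L_1/L_2 = (R_1/R_2)²(T_1/T_2)⁴ = (2.00)²(1.155)⁴ = 7.120.
F_1/F_2 = (L_1/L_2)/(d_1/d_2)² = 7.120/(6.00)² = 0.1978.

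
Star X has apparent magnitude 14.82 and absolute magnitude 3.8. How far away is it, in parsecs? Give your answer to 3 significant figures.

1.60×10^3 pc

m − M = 5 log₁₀(d/10 pc)
14.82 − (3.8) = 11.02 = 5 log₁₀(d/10)
d = 10 × 10^(11.02/5) = 10 × 10^2.204 = 1600 pc.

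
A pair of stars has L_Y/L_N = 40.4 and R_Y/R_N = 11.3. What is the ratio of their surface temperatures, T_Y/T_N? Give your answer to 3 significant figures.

L ∝ R²T⁴ gives T ∝ (L/R²)^(1/4), so
T_Y/T_N = (40.4 / 11.3²)^(1/4) = (0.3164)^(1/4) = 0.7500.

0.750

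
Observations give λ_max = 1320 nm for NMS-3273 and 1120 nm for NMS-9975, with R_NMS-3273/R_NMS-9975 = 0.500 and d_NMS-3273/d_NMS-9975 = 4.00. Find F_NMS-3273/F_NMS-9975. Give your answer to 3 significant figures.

Wien's law: T_NMS-3273/T_NMS-9975 = λ_NMS-9975/λ_NMS-3273 = 1120/1320 = 0.8485.
L_NMS-3273/L_NMS-9975 = (R_NMS-3273/R_NMS-9975)²(T_NMS-3273/T_NMS-9975)⁴ = (0.500)²(0.8485)⁴ = 0.1296.
F_NMS-3273/F_NMS-9975 = (L_NMS-3273/L_NMS-9975)/(d_NMS-3273/d_NMS-9975)² = 0.1296/(4.00)² = 0.008098.

0.00810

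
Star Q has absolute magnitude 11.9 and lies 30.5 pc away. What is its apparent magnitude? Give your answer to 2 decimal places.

m = M + 5 log₁₀(d/10 pc) = 11.9 + 5 log₁₀(30.5/10)
  = 11.9 + 5 × 0.484 = 11.9 + 2.42 = 14.32.

14.32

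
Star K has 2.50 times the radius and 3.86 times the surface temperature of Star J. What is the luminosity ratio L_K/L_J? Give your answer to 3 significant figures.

From the Stefan–Boltzmann law, L ∝ R²T⁴, so
L_K/L_J = (R_K/R_J)² (T_K/T_J)⁴ = (2.50)² × (3.86)⁴ = 6.250 × 222.0 = 1387.

1.39×10^3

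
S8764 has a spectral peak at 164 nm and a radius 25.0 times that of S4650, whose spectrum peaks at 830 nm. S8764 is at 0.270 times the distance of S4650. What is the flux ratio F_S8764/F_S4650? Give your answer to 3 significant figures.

5.62×10^6

Wien's law: T_S8764/T_S4650 = λ_S4650/λ_S8764 = 830/164 = 5.061.
L_S8764/L_S4650 = (R_S8764/R_S4650)²(T_S8764/T_S4650)⁴ = (25.0)²(5.061)⁴ = 4.100×10^5.
F_S8764/F_S4650 = (L_S8764/L_S4650)/(d_S8764/d_S4650)² = 4.100×10^5/(0.270)² = 5.625×10^6.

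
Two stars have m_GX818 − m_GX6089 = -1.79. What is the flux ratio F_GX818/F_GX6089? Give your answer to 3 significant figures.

5.20

F_GX818/F_GX6089 = 10^(−(m_GX818 − m_GX6089)/2.5) = 10^(1.79/2.5) = 10^0.716 = 5.200.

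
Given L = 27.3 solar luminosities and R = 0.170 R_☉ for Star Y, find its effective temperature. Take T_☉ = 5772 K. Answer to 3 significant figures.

3.20×10^4 K

T/T_☉ = (L/L_☉)^(1/4) / (R/R_☉)^(1/2)
T = 5772 × (27.3)^(1/4) / √(0.170) = 5772 × 2.286 / 0.4123 = 3.200×10^4 K.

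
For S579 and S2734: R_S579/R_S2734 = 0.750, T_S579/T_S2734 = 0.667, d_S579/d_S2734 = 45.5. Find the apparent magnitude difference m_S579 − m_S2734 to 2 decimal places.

L_S579/L_S2734 = (0.750)²(0.667)⁴ = 0.1113.
F_S579/F_S2734 = (L_S579/L_S2734)/(d_S579/d_S2734)² = 0.1113/2070 = 5.378×10^-5.
m_S579 − m_S2734 = −2.5 log₁₀(5.378×10^-5) = 10.67.

10.67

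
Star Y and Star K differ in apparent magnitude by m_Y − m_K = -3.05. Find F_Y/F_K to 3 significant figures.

16.6

F_Y/F_K = 10^(−(m_Y − m_K)/2.5) = 10^(3.05/2.5) = 10^1.220 = 16.60.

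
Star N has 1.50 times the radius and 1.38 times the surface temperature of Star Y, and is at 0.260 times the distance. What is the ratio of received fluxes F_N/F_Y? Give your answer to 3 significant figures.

121

L_N/L_Y = (R_N/R_Y)²(T_N/T_Y)⁴ = (1.50)² × (1.38)⁴ = 8.160.
F_N/F_Y = (L_N/L_Y)/(d_N/d_Y)² = 8.160 / (0.260)² = 120.7.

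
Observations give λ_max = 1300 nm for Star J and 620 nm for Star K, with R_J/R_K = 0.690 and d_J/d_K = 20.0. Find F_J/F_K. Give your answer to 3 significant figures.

6.16×10^-5

Wien's law: T_J/T_K = λ_K/λ_J = 620/1300 = 0.4769.
L_J/L_K = (R_J/R_K)²(T_J/T_K)⁴ = (0.690)²(0.4769)⁴ = 0.02463.
F_J/F_K = (L_J/L_K)/(d_J/d_K)² = 0.02463/(20.0)² = 6.158×10^-5.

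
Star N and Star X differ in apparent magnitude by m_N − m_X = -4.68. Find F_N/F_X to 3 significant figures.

F_N/F_X = 10^(−(m_N − m_X)/2.5) = 10^(4.68/2.5) = 10^1.872 = 74.47.

74.5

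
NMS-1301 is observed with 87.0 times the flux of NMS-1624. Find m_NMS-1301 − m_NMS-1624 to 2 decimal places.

m_NMS-1301 − m_NMS-1624 = −2.5 log₁₀(F_NMS-1301/F_NMS-1624) = −2.5 log₁₀(87.0) = −2.5 × (1.940) = -4.849.

-4.85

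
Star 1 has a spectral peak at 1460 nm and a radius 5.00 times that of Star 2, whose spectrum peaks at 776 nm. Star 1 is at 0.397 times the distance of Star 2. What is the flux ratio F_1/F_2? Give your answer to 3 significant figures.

12.7

Wien's law: T_1/T_2 = λ_2/λ_1 = 776/1460 = 0.5315.
L_1/L_2 = (R_1/R_2)²(T_1/T_2)⁴ = (5.00)²(0.5315)⁴ = 1.995.
F_1/F_2 = (L_1/L_2)/(d_1/d_2)² = 1.995/(0.397)² = 12.66.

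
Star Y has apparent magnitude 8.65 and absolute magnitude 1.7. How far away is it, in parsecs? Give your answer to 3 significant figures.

245 pc

m − M = 5 log₁₀(d/10 pc)
8.65 − (1.7) = 6.95 = 5 log₁₀(d/10)
d = 10 × 10^(6.95/5) = 10 × 10^1.390 = 245.5 pc.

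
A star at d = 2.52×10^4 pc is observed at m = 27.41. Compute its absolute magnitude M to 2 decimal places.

10.40

M = m − 5 log₁₀(d/10 pc) = 27.41 − 5 log₁₀(2.52×10^4/10)
  = 27.41 − 5 × 3.401 = 27.41 − 17.01 = 10.40.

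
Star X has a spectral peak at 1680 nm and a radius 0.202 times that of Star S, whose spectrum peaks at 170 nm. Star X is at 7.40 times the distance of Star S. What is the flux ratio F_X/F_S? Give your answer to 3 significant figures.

7.81×10^-8

Wien's law: T_X/T_S = λ_S/λ_X = 170/1680 = 0.1012.
L_X/L_S = (R_X/R_S)²(T_X/T_S)⁴ = (0.202)²(0.1012)⁴ = 4.278×10^-6.
F_X/F_S = (L_X/L_S)/(d_X/d_S)² = 4.278×10^-6/(7.40)² = 7.813×10^-8.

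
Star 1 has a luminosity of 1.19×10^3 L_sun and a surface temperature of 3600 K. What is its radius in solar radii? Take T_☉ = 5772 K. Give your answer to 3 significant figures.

88.7 solar radii

R/R_☉ = √(L/L_☉) / (T/T_☉)² = √(1.19×10^3) / (0.6237)²
       = 34.50 / 0.3890 = 88.68.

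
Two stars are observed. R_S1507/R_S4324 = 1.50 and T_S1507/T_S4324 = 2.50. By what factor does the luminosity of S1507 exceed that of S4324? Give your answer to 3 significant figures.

87.9

From the Stefan–Boltzmann law, L ∝ R²T⁴, so
L_S1507/L_S4324 = (R_S1507/R_S4324)² (T_S1507/T_S4324)⁴ = (1.50)² × (2.50)⁴ = 2.250 × 39.06 = 87.89.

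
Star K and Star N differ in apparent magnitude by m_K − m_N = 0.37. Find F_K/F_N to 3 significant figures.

F_K/F_N = 10^(−(m_K − m_N)/2.5) = 10^(-0.37/2.5) = 10^-0.148 = 0.7112.

0.711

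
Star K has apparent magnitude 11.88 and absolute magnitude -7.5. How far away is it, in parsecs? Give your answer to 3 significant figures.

7.52×10^4 pc

m − M = 5 log₁₀(d/10 pc)
11.88 − (-7.5) = 19.38 = 5 log₁₀(d/10)
d = 10 × 10^(19.38/5) = 10 × 10^3.876 = 7.516×10^4 pc.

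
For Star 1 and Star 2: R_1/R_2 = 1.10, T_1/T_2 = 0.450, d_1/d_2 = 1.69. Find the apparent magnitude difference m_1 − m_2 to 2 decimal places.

4.40

L_1/L_2 = (1.10)²(0.450)⁴ = 0.04962.
F_1/F_2 = (L_1/L_2)/(d_1/d_2)² = 0.04962/2.856 = 0.01737.
m_1 − m_2 = −2.5 log₁₀(0.01737) = 4.40.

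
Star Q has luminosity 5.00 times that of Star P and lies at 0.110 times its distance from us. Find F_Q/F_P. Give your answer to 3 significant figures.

F = L/(4πd²), so F_Q/F_P = (L_Q/L_P) / (d_Q/d_P)²
= 5.00 / (0.110)² = 5.00 / 0.01210 = 413.2.

413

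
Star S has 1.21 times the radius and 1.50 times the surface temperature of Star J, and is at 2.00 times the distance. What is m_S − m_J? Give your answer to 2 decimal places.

L_S/L_J = (1.21)²(1.50)⁴ = 7.412.
F_S/F_J = (L_S/L_J)/(d_S/d_J)² = 7.412/4.000 = 1.853.
m_S − m_J = −2.5 log₁₀(1.853) = -0.67.

-0.67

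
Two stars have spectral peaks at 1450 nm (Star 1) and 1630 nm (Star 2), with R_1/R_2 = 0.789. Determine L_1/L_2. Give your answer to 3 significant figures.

Wien's law gives T ∝ 1/λ_max, so T_1/T_2 = λ_2/λ_1 = 1630/1450 = 1.124.
Then L ∝ R²T⁴ gives L_1/L_2 = (0.789)² × (1.124)⁴ = 0.6225 × 1.597 = 0.9941.

0.994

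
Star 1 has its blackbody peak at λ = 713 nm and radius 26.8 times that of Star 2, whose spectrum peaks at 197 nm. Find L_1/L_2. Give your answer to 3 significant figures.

Wien's law gives T ∝ 1/λ_max, so T_1/T_2 = λ_2/λ_1 = 197/713 = 0.2763.
Then L ∝ R²T⁴ gives L_1/L_2 = (26.8)² × (0.2763)⁴ = 718.2 × 0.005828 = 4.186.

4.19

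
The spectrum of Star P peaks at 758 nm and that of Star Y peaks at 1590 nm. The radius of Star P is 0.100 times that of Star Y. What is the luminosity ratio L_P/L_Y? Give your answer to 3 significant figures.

Wien's law gives T ∝ 1/λ_max, so T_P/T_Y = λ_Y/λ_P = 1590/758 = 2.098.
Then L ∝ R²T⁴ gives L_P/L_Y = (0.100)² × (2.098)⁴ = 0.01000 × 19.36 = 0.1936.

0.194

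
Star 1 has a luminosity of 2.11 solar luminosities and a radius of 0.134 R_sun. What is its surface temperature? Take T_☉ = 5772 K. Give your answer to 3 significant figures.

T/T_☉ = (L/L_☉)^(1/4) / (R/R_☉)^(1/2)
T = 5772 × (2.11)^(1/4) / √(0.134) = 5772 × 1.205 / 0.3661 = 1.900×10^4 K.

1.90×10^4 K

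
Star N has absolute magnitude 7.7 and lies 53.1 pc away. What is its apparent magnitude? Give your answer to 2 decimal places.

m = M + 5 log₁₀(d/10 pc) = 7.7 + 5 log₁₀(53.1/10)
  = 7.7 + 5 × 0.725 = 7.7 + 3.63 = 11.33.

11.33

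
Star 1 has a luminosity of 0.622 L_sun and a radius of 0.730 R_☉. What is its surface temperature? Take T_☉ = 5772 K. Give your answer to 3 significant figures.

T/T_☉ = (L/L_☉)^(1/4) / (R/R_☉)^(1/2)
T = 5772 × (0.622)^(1/4) / √(0.730) = 5772 × 0.8881 / 0.8544 = 5999 K.

6.00×10^3 K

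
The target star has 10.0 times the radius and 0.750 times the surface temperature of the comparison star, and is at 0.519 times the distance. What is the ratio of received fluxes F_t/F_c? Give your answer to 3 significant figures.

L_t/L_c = (R_t/R_c)²(T_t/T_c)⁴ = (10.0)² × (0.750)⁴ = 31.64.
F_t/F_c = (L_t/L_c)/(d_t/d_c)² = 31.64 / (0.519)² = 117.5.

117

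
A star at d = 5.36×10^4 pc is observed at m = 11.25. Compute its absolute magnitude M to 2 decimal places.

-7.40

M = m − 5 log₁₀(d/10 pc) = 11.25 − 5 log₁₀(5.36×10^4/10)
  = 11.25 − 5 × 3.729 = 11.25 − 18.65 = -7.40.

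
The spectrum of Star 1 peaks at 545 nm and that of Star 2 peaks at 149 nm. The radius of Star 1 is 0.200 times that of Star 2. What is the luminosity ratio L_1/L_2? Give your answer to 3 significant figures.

2.23×10^-4

Wien's law gives T ∝ 1/λ_max, so T_1/T_2 = λ_2/λ_1 = 149/545 = 0.2734.
Then L ∝ R²T⁴ gives L_1/L_2 = (0.200)² × (0.2734)⁴ = 0.04000 × 0.005587 = 2.235×10^-4.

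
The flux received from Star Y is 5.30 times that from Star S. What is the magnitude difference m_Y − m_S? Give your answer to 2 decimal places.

m_Y − m_S = −2.5 log₁₀(F_Y/F_S) = −2.5 log₁₀(5.30) = −2.5 × (0.724) = -1.811.

-1.81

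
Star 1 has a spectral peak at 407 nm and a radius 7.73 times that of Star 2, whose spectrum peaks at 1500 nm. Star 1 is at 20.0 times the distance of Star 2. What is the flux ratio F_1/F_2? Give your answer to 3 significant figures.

27.6

Wien's law: T_1/T_2 = λ_2/λ_1 = 1500/407 = 3.686.
L_1/L_2 = (R_1/R_2)²(T_1/T_2)⁴ = (7.73)²(3.686)⁴ = 1.102×10^4.
F_1/F_2 = (L_1/L_2)/(d_1/d_2)² = 1.102×10^4/(20.0)² = 27.56.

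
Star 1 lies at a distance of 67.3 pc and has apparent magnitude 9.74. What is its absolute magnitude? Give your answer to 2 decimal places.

M = m − 5 log₁₀(d/10 pc) = 9.74 − 5 log₁₀(67.3/10)
  = 9.74 − 5 × 0.828 = 9.74 − 4.14 = 5.60.

5.60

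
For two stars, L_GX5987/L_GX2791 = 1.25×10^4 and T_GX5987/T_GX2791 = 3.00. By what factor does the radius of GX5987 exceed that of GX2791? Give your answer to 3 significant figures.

L ∝ R²T⁴ gives R ∝ √L / T², so
R_GX5987/R_GX2791 = √(1.25×10^4) / (3.00)² = 111.8 / 9.000 = 12.42.

12.4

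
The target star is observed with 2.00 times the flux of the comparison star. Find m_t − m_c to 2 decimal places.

m_t − m_c = −2.5 log₁₀(F_t/F_c) = −2.5 log₁₀(2.00) = −2.5 × (0.301) = -0.753.

-0.75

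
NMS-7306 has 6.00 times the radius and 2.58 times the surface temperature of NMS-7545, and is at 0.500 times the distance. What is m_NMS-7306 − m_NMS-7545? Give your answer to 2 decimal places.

-9.51

L_NMS-7306/L_NMS-7545 = (6.00)²(2.58)⁴ = 1595.
F_NMS-7306/F_NMS-7545 = (L_NMS-7306/L_NMS-7545)/(d_NMS-7306/d_NMS-7545)² = 1595/0.2500 = 6380.
m_NMS-7306 − m_NMS-7545 = −2.5 log₁₀(6380) = -9.51.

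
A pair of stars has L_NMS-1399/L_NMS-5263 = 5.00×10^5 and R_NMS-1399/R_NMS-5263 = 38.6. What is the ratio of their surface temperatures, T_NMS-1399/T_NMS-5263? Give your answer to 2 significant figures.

L ∝ R²T⁴ gives T ∝ (L/R²)^(1/4), so
T_NMS-1399/T_NMS-5263 = (5.00×10^5 / 38.6²)^(1/4) = (335.6)^(1/4) = 4.280.

4.3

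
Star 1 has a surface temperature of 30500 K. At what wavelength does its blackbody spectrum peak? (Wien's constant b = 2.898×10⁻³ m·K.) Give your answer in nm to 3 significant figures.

λ_max = b/T = 2.898×10⁻³ / 30500 = 9.50×10^-8 m = 95.02 nm.

95.0 nm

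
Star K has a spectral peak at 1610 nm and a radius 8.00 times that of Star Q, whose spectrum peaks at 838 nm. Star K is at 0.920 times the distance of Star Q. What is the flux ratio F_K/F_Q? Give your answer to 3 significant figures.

Wien's law: T_K/T_Q = λ_Q/λ_K = 838/1610 = 0.5205.
L_K/L_Q = (R_K/R_Q)²(T_K/T_Q)⁴ = (8.00)²(0.5205)⁴ = 4.697.
F_K/F_Q = (L_K/L_Q)/(d_K/d_Q)² = 4.697/(0.920)² = 5.550.

5.55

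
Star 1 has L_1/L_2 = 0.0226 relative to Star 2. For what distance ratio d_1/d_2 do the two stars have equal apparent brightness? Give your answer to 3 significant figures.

0.150

Equal flux requires L_1/d_1² = L_2/d_2², so d_1/d_2 = √(L_1/L_2)
= √(0.0226) = 0.1503.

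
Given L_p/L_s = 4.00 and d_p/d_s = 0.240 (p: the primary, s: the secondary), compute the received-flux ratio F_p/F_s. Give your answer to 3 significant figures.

F = L/(4πd²), so F_p/F_s = (L_p/L_s) / (d_p/d_s)²
= 4.00 / (0.240)² = 4.00 / 0.05760 = 69.44.

69.4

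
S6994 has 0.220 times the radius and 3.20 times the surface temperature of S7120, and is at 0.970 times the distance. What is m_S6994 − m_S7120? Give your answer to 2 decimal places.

L_S6994/L_S7120 = (0.220)²(3.20)⁴ = 5.075.
F_S6994/F_S7120 = (L_S6994/L_S7120)/(d_S6994/d_S7120)² = 5.075/0.9409 = 5.394.
m_S6994 − m_S7120 = −2.5 log₁₀(5.394) = -1.83.

-1.83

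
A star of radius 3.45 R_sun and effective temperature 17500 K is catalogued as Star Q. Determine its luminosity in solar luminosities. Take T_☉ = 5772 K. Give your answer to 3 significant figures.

1.01×10^3 solar luminosities

L/L_☉ = (R/R_☉)² (T/T_☉)⁴ = (3.45)² × (17500/5772)⁴
       = 11.90 × (3.032)⁴ = 11.90 × 84.50 = 1006.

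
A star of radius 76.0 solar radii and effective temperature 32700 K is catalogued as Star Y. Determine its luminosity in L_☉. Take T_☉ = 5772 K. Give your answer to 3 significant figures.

L/L_☉ = (R/R_☉)² (T/T_☉)⁴ = (76.0)² × (32700/5772)⁴
       = 5776 × (5.665)⁴ = 5776 × 1030 = 5.950×10^6.

5.95×10^6 L_☉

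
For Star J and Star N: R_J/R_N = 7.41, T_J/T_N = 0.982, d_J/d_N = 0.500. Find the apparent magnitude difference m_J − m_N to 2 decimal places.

L_J/L_N = (7.41)²(0.982)⁴ = 51.06.
F_J/F_N = (L_J/L_N)/(d_J/d_N)² = 51.06/0.2500 = 204.2.
m_J − m_N = −2.5 log₁₀(204.2) = -5.78.

-5.78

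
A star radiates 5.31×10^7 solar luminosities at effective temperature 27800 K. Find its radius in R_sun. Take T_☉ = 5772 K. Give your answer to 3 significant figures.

314 R_sun

R/R_☉ = √(L/L_☉) / (T/T_☉)² = √(5.31×10^7) / (4.816)²
       = 7287 / 23.20 = 314.1.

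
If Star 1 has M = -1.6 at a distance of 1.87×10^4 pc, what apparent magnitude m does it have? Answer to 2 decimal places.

m = M + 5 log₁₀(d/10 pc) = -1.6 + 5 log₁₀(1.87×10^4/10)
  = -1.6 + 5 × 3.272 = -1.6 + 16.36 = 14.76.

14.76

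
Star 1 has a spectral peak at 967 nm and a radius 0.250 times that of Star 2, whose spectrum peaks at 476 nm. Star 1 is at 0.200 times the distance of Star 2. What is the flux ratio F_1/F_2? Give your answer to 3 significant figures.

0.0917

Wien's law: T_1/T_2 = λ_2/λ_1 = 476/967 = 0.4922.
L_1/L_2 = (R_1/R_2)²(T_1/T_2)⁴ = (0.250)²(0.4922)⁴ = 0.003669.
F_1/F_2 = (L_1/L_2)/(d_1/d_2)² = 0.003669/(0.200)² = 0.09174.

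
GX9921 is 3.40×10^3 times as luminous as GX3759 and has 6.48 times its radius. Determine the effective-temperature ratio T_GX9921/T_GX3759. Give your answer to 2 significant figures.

3.0

L ∝ R²T⁴ gives T ∝ (L/R²)^(1/4), so
T_GX9921/T_GX3759 = (3.40×10^3 / 6.48²)^(1/4) = (80.97)^(1/4) = 3.000.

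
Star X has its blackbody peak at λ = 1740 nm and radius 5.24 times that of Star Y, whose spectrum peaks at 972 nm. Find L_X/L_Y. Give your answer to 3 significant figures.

Wien's law gives T ∝ 1/λ_max, so T_X/T_Y = λ_Y/λ_X = 972/1740 = 0.5586.
Then L ∝ R²T⁴ gives L_X/L_Y = (5.24)² × (0.5586)⁴ = 27.46 × 0.09738 = 2.674.

2.67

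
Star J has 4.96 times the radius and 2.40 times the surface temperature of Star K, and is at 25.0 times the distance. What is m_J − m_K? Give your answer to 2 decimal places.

-0.29

L_J/L_K = (4.96)²(2.40)⁴ = 816.2.
F_J/F_K = (L_J/L_K)/(d_J/d_K)² = 816.2/625.0 = 1.306.
m_J − m_K = −2.5 log₁₀(1.306) = -0.29.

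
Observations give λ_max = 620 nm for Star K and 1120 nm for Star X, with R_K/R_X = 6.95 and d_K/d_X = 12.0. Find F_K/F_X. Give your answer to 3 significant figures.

3.57

Wien's law: T_K/T_X = λ_X/λ_K = 1120/620 = 1.806.
L_K/L_X = (R_K/R_X)²(T_K/T_X)⁴ = (6.95)²(1.806)⁴ = 514.4.
F_K/F_X = (L_K/L_X)/(d_K/d_X)² = 514.4/(12.0)² = 3.572.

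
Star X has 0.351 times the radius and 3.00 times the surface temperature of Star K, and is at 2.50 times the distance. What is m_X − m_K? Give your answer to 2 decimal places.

-0.51

L_X/L_K = (0.351)²(3.00)⁴ = 9.979.
F_X/F_K = (L_X/L_K)/(d_X/d_K)² = 9.979/6.250 = 1.597.
m_X − m_K = −2.5 log₁₀(1.597) = -0.51.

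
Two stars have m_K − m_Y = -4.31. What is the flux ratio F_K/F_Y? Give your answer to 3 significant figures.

F_K/F_Y = 10^(−(m_K − m_Y)/2.5) = 10^(4.31/2.5) = 10^1.724 = 52.97.

53.0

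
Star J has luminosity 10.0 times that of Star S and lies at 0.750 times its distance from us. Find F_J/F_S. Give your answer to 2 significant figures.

F = L/(4πd²), so F_J/F_S = (L_J/L_S) / (d_J/d_S)²
= 10.0 / (0.750)² = 10.0 / 0.5625 = 17.78.

18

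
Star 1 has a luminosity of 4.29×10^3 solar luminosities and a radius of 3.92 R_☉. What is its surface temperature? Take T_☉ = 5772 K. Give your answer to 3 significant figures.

T/T_☉ = (L/L_☉)^(1/4) / (R/R_☉)^(1/2)
T = 5772 × (4.29×10^3)^(1/4) / √(3.92) = 5772 × 8.093 / 1.980 = 2.359×10^4 K.

2.36×10^4 K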